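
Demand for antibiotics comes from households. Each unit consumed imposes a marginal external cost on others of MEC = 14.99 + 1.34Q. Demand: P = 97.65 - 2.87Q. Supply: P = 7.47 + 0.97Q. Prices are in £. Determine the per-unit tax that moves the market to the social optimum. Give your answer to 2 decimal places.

Social marginal benefit = demand − MEC = 82.66 - 4.21Q.
Set SMB = MC: 82.66 - 4.21Q = 7.47 + 0.97Q → Q* = 14.5154.
The Pigouvian tax equals MEC at Q*: 14.99 + 1.34×14.5154 = 34.4406.

tax = £34.44 per unit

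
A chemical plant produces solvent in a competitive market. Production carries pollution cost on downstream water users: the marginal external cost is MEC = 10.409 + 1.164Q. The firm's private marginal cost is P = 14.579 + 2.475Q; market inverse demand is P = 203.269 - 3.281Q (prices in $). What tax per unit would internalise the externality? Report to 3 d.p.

tax = $40.397 per unit

Social marginal cost = private MC + MEC = 24.988 + 3.639Q.
Set SMC = demand: 24.988 + 3.639Q = 203.269 - 3.281Q → Q* = 25.7632.
The Pigouvian tax equals MEC at Q*: 10.409 + 1.164×25.7632 = 40.3974.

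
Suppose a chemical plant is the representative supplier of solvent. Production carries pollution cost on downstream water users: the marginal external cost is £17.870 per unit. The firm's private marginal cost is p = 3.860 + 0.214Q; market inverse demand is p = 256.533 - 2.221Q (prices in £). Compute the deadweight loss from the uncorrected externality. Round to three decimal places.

Market equilibrium (private): 3.860 + 0.214Q = 256.533 - 2.221Q → Q_m = 103.7671.
Social marginal cost = private MC + MEC = 21.730 + 0.214Q.
Set SMC = demand: 21.730 + 0.214Q = 256.533 - 2.221Q → Q* = 96.4283.
Height of the DWL triangle at Q_m is SMC(Q_m) − demand(Q_m) = MEC(Q_m) = 17.8700.
DWL = ½ × 7.3388 × 17.8700 = 65.5722.

DWL = £65.572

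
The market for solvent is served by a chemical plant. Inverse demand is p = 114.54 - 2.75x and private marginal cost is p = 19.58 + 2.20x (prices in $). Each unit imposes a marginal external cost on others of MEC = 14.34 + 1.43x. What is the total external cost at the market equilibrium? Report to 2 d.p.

$538.23

Market equilibrium (private): 19.58 + 2.20x = 114.54 - 2.75x → x_m = 19.1838.
Total external cost = ∫₀^{x_m} (14.34 + 1.43x) dx = 14.34×19.1838 + ½×1.43×19.1838² = 538.2287.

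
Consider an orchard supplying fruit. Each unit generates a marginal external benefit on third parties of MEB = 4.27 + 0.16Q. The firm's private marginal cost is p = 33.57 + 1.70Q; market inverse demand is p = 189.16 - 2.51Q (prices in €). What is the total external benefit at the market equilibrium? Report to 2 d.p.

Market equilibrium (private): 33.57 + 1.70Q = 189.16 - 2.51Q → Q_m = 36.9572.
Total external benefit = ∫₀^{Q_m} (4.27 + 0.16Q) dQ = 4.27×36.9572 + ½×0.16×36.9572² = 267.0740.

€267.07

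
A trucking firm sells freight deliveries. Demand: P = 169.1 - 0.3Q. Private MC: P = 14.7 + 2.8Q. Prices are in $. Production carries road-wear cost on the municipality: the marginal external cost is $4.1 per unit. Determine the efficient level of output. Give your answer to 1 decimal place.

Q* = 48.5

Social marginal cost = private MC + MEC = 18.8 + 2.8Q.
Set SMC = demand: 18.8 + 2.8Q = 169.1 - 0.3Q → Q* = 48.4839.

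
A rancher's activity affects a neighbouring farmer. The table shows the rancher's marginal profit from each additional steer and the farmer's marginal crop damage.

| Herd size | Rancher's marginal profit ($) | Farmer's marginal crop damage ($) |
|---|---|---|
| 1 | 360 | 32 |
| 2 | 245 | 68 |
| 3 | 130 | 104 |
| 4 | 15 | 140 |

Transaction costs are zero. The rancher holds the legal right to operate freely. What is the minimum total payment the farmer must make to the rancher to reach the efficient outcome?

Left alone the rancher would choose level 4 (marginal profit stays positive).
Efficient level: k* = 3 (marginal profit ≥ marginal crop damage through 3).
The farmer must at least cover the rancher's forgone profit from cutting 4→3: 15 = 15.

$15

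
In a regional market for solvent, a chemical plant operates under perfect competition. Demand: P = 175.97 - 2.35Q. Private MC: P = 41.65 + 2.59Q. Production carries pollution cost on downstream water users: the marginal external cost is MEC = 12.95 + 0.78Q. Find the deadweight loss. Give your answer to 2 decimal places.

DWL = 101.99

Market equilibrium (private): 41.65 + 2.59Q = 175.97 - 2.35Q → Q_m = 27.1903.
Social marginal cost = private MC + MEC = 54.60 + 3.37Q.
Set SMC = demand: 54.60 + 3.37Q = 175.97 - 2.35Q → Q* = 21.2185.
Height of the DWL triangle at Q_m is SMC(Q_m) − demand(Q_m) = MEC(Q_m) = 34.1584.
DWL = ½ × 5.9718 × 34.1584 = 101.9936.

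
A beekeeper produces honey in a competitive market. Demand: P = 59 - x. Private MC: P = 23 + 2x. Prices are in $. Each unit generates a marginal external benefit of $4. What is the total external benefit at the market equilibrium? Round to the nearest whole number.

$48

Market equilibrium (private): 23 + 2x = 59 - x → x_m = 12.0000.
Total external benefit = MEB × x_m = 4 × 12.0000 = 48.0000.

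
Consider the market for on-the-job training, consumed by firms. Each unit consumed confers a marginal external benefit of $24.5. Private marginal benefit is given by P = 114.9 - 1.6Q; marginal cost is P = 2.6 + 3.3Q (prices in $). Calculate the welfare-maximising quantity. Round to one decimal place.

Social marginal benefit = demand + MEB = 139.4 - 1.6Q.
Set SMB = MC: 139.4 - 1.6Q = 2.6 + 3.3Q → Q* = 27.9184.

Q* = 27.9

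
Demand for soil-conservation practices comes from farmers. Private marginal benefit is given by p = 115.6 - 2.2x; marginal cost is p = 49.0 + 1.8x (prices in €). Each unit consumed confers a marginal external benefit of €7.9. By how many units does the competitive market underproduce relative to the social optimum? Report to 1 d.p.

2.0 units

Market equilibrium (private): 49.0 + 1.8x = 115.6 - 2.2x → x_m = 16.6500.
Social marginal benefit = demand + MEB = 123.5 - 2.2x.
Set SMB = MC: 123.5 - 2.2x = 49.0 + 1.8x → x* = 18.6250.
Gap = |16.6500 − 18.6250| = 1.9750.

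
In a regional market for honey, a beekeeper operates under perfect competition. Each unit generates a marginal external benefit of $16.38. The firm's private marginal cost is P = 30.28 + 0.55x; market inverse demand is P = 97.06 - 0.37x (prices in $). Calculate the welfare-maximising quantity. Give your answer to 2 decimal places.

Social marginal cost = private MC − MEB = 13.90 + 0.55x.
Set SMC = demand: 13.90 + 0.55x = 97.06 - 0.37x → x* = 90.3913.

x* = 90.39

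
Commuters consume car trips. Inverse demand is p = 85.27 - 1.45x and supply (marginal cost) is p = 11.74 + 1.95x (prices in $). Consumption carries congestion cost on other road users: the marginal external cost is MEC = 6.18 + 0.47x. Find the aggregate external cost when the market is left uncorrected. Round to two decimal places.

Market equilibrium (private): 11.74 + 1.95x = 85.27 - 1.45x → x_m = 21.6265.
Total external cost = ∫₀^{x_m} (6.18 + 0.47x) dx = 6.18×21.6265 + ½×0.47×21.6265² = 243.5626.

$243.56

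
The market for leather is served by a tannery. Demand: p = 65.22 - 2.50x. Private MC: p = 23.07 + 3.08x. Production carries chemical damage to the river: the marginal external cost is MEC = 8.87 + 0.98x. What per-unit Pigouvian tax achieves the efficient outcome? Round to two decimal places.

tax = 13.84 per unit

Social marginal cost = private MC + MEC = 31.94 + 4.06x.
Set SMC = demand: 31.94 + 4.06x = 65.22 - 2.50x → x* = 5.0732.
The Pigouvian tax equals MEC at x*: 8.87 + 0.98×5.0732 = 13.8417.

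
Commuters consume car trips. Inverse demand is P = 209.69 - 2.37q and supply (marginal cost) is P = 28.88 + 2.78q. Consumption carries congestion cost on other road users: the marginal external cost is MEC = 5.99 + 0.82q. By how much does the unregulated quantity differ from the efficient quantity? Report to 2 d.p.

5.83 units

Market equilibrium (private): 28.88 + 2.78q = 209.69 - 2.37q → q_m = 35.1087.
Social marginal benefit = demand − MEC = 203.70 - 3.19q.
Set SMB = MC: 203.70 - 3.19q = 28.88 + 2.78q → q* = 29.2831.
Gap = |35.1087 − 29.2831| = 5.8256.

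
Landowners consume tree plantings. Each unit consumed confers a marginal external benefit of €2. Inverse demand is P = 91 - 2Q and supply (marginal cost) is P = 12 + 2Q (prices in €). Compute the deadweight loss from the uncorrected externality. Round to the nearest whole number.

DWL = €1

Market equilibrium (private): 12 + 2Q = 91 - 2Q → Q_m = 19.7500.
Social marginal benefit = demand + MEB = 93 - 2Q.
Set SMB = MC: 93 - 2Q = 12 + 2Q → Q* = 20.2500.
Between Q* and Q_m the wedge SMB − MC runs linearly from 0 to MEB(Q_m), so the loss is a triangle.
DWL = ½ × 0.5000 × 2.0000 = 0.5000.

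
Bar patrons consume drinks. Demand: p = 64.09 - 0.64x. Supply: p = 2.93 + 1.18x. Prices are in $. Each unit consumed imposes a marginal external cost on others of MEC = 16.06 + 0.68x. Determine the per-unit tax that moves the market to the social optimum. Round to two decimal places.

Social marginal benefit = demand − MEC = 48.03 - 1.32x.
Set SMB = MC: 48.03 - 1.32x = 2.93 + 1.18x → x* = 18.0400.
The Pigouvian tax equals MEC at x*: 16.06 + 0.68×18.0400 = 28.3272.

tax = $28.33 per unit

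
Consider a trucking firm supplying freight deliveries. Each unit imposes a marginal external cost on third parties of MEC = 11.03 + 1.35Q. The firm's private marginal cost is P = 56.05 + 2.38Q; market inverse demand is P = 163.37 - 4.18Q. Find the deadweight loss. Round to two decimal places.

DWL = 69.32

Market equilibrium (private): 56.05 + 2.38Q = 163.37 - 4.18Q → Q_m = 16.3598.
Social marginal cost = private MC + MEC = 67.08 + 3.73Q.
Set SMC = demand: 67.08 + 3.73Q = 163.37 - 4.18Q → Q* = 12.1732.
Between Q* and Q_m the wedge SMC − demand runs linearly from 0 to MEC(Q_m), so the loss is a triangle.
DWL = ½ × 4.1866 × 33.1157 = 69.3211.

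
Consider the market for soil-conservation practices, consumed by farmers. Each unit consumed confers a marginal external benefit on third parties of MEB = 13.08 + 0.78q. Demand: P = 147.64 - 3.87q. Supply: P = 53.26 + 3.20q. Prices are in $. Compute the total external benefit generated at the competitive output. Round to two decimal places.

$244.11

Market equilibrium (private): 53.26 + 3.20q = 147.64 - 3.87q → q_m = 13.3494.
Total external benefit = ∫₀^{q_m} (13.08 + 0.78q) dq = 13.08×13.3494 + ½×0.78×13.3494² = 244.1107.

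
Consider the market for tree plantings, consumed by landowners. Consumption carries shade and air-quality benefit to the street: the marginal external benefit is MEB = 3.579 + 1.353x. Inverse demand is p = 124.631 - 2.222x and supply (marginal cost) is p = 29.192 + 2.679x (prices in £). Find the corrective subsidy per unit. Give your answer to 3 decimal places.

subsidy = £41.339 per unit

Social marginal benefit = demand + MEB = 128.210 - 0.869x.
Set SMB = MC: 128.210 - 0.869x = 29.192 + 2.679x → x* = 27.9081.
The Pigouvian subsidy equals MEB at x*: 3.579 + 1.353×27.9081 = 41.3387.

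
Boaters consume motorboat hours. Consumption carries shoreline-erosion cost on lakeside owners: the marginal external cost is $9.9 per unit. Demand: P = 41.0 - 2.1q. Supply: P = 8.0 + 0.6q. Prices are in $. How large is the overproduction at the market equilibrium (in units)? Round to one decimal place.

Market equilibrium (private): 8.0 + 0.6q = 41.0 - 2.1q → q_m = 12.2222.
Social marginal benefit = demand − MEC = 31.1 - 2.1q.
Set SMB = MC: 31.1 - 2.1q = 8.0 + 0.6q → q* = 8.5556.
Gap = |12.2222 − 8.5556| = 3.6666.

3.7 units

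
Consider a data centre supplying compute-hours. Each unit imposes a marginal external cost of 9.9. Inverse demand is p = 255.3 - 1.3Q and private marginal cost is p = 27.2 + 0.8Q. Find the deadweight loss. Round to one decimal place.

DWL = 23.3

Market equilibrium (private): 27.2 + 0.8Q = 255.3 - 1.3Q → Q_m = 108.6190.
Social marginal cost = private MC + MEC = 37.1 + 0.8Q.
Set SMC = demand: 37.1 + 0.8Q = 255.3 - 1.3Q → Q* = 103.9048.
Between Q* and Q_m the wedge SMC − demand runs linearly from 0 to MEC(Q_m), so the loss is a triangle.
DWL = ½ × 4.7142 × 9.9000 = 23.3353.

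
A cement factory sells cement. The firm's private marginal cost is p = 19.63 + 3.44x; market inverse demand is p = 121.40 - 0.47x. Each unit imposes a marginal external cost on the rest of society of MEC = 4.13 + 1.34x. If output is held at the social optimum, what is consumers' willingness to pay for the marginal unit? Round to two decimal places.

P = 112.66

Social marginal cost = private MC + MEC = 23.76 + 4.78x.
Set SMC = demand: 23.76 + 4.78x = 121.40 - 0.47x → x* = 18.5981.
Consumer price on the demand curve at x*: 121.40 − 0.47×18.5981 = 112.6589.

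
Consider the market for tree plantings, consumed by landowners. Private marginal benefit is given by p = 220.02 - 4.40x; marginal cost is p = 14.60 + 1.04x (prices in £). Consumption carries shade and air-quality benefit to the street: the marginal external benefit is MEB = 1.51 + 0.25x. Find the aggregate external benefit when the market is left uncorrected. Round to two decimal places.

£235.26

Market equilibrium (private): 14.60 + 1.04x = 220.02 - 4.40x → x_m = 37.7610.
Total external benefit = ∫₀^{x_m} (1.51 + 0.25x) dx = 1.51×37.7610 + ½×0.25×37.7610² = 235.2558.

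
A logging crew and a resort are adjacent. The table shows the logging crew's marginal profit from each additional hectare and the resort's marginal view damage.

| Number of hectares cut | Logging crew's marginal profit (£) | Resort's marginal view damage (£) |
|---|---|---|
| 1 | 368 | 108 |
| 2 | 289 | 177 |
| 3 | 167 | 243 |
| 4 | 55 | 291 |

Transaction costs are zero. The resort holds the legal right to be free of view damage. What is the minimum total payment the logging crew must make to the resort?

Efficient level: marginal profit ≥ marginal view damage through level 2, so k* = 2.
With the resort holding the right, the logging crew must at least compensate total damage at k*: 108 + 177 = 285.

£285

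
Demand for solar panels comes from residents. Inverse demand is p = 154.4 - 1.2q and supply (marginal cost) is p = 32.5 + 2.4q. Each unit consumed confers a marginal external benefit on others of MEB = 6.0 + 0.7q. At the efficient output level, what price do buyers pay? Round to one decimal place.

Social marginal benefit = demand + MEB = 160.4 - 0.5q.
Set SMB = MC: 160.4 - 0.5q = 32.5 + 2.4q → q* = 44.1034.
Consumer price on the demand curve at q*: 154.4 − 1.2×44.1034 = 101.4759.

P = 101.5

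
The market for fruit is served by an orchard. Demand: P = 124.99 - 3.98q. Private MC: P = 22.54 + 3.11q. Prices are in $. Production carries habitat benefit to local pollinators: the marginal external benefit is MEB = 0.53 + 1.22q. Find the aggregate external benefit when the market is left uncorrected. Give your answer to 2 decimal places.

$135.03

Market equilibrium (private): 22.54 + 3.11q = 124.99 - 3.98q → q_m = 14.4499.
Total external benefit = ∫₀^{q_m} (0.53 + 1.22q) dq = 0.53×14.4499 + ½×1.22×14.4499² = 135.0262.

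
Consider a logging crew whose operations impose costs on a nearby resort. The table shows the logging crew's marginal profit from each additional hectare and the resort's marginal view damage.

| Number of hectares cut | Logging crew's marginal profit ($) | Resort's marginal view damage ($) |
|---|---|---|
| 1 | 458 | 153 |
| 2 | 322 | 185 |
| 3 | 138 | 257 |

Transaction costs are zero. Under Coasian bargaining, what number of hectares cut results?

2

Bargaining reaches the level where marginal profit last exceeds marginal view damage.
That holds through level 2 (322 ≥ 185) but not at 3 (138 < 257).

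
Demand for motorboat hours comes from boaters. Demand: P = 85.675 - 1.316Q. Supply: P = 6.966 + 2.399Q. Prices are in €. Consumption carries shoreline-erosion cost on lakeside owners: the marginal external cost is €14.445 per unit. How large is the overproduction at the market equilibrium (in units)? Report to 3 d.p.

Market equilibrium (private): 6.966 + 2.399Q = 85.675 - 1.316Q → Q_m = 21.1868.
Social marginal benefit = demand − MEC = 71.230 - 1.316Q.
Set SMB = MC: 71.230 - 1.316Q = 6.966 + 2.399Q → Q* = 17.2985.
Gap = |21.1868 − 17.2985| = 3.8883.

3.888 units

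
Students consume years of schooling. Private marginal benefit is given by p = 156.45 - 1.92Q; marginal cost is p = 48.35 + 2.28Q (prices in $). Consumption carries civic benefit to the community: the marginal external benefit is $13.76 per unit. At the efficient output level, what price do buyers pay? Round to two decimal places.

P = $100.74

Social marginal benefit = demand + MEB = 170.21 - 1.92Q.
Set SMB = MC: 170.21 - 1.92Q = 48.35 + 2.28Q → Q* = 29.0143.
Consumer price on the demand curve at Q*: 156.45 − 1.92×29.0143 = 100.7425.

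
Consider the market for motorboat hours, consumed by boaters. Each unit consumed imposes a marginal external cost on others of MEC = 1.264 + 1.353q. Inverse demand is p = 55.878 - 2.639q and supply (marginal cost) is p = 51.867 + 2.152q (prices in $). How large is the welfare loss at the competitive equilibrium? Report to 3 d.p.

Market equilibrium (private): 51.867 + 2.152q = 55.878 - 2.639q → q_m = 0.8372.
Social marginal benefit = demand − MEC = 54.614 - 3.992q.
Set SMB = MC: 54.614 - 3.992q = 51.867 + 2.152q → q* = 0.4471.
Height of the DWL triangle at q_m is MC(q_m) − SMB(q_m) = MEC(q_m) = 2.3967.
DWL = ½ × 0.3901 × 2.3967 = 0.4675.

DWL = $0.467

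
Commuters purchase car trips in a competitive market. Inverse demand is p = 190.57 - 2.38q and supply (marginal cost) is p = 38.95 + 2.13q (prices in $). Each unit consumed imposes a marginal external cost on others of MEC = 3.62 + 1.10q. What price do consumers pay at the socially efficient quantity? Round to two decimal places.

Social marginal benefit = demand − MEC = 186.95 - 3.48q.
Set SMB = MC: 186.95 - 3.48q = 38.95 + 2.13q → q* = 26.3815.
Consumer price on the demand curve at q*: 190.57 − 2.38×26.3815 = 127.7820.

P = $127.78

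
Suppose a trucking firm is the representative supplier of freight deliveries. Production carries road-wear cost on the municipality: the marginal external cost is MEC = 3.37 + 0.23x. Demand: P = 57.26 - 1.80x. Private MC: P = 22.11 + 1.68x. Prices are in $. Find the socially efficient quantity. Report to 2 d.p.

x* = 8.57

Social marginal cost = private MC + MEC = 25.48 + 1.91x.
Set SMC = demand: 25.48 + 1.91x = 57.26 - 1.80x → x* = 8.5660.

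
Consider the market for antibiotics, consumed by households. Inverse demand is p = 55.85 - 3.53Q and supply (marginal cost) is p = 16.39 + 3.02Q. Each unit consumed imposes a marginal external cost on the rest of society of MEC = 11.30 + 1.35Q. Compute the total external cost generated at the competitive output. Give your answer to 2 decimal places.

92.57

Market equilibrium (private): 16.39 + 3.02Q = 55.85 - 3.53Q → Q_m = 6.0244.
Total external cost = ∫₀^{Q_m} (11.30 + 1.35Q) dQ = 11.30×6.0244 + ½×1.35×6.0244² = 92.5738.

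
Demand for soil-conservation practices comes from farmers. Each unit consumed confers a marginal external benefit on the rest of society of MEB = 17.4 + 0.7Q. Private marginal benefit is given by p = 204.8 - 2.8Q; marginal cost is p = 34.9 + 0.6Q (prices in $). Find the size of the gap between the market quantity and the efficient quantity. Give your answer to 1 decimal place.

Market equilibrium (private): 34.9 + 0.6Q = 204.8 - 2.8Q → Q_m = 49.9706.
Social marginal benefit = demand + MEB = 222.2 - 2.1Q.
Set SMB = MC: 222.2 - 2.1Q = 34.9 + 0.6Q → Q* = 69.3704.
Gap = |49.9706 − 69.3704| = 19.3998.

19.4 units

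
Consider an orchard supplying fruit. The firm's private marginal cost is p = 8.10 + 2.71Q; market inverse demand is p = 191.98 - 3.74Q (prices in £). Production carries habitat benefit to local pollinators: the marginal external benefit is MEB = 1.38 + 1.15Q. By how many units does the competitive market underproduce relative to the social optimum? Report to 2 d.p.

Market equilibrium (private): 8.10 + 2.71Q = 191.98 - 3.74Q → Q_m = 28.5085.
Social marginal cost = private MC − MEB = 6.72 + 1.56Q.
Set SMC = demand: 6.72 + 1.56Q = 191.98 - 3.74Q → Q* = 34.9547.
Gap = |28.5085 − 34.9547| = 6.4462.

6.45 units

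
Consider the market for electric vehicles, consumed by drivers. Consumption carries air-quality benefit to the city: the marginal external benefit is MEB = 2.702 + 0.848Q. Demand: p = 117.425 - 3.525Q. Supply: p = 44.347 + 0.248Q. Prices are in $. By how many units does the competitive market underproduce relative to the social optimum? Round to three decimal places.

Market equilibrium (private): 44.347 + 0.248Q = 117.425 - 3.525Q → Q_m = 19.3687.
Social marginal benefit = demand + MEB = 120.127 - 2.677Q.
Set SMB = MC: 120.127 - 2.677Q = 44.347 + 0.248Q → Q* = 25.9077.
Gap = |19.3687 − 25.9077| = 6.5390.

6.539 units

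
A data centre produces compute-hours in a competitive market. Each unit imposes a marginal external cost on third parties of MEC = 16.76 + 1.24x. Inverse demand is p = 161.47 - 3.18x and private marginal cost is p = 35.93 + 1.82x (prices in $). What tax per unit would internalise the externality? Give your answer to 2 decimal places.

tax = $38.38 per unit

Social marginal cost = private MC + MEC = 52.69 + 3.06x.
Set SMC = demand: 52.69 + 3.06x = 161.47 - 3.18x → x* = 17.4327.
The Pigouvian tax equals MEC at x*: 16.76 + 1.24×17.4327 = 38.3765.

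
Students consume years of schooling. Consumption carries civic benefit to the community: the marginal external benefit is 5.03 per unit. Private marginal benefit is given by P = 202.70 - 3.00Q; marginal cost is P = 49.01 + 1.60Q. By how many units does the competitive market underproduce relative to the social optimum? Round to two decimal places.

1.09 units

Market equilibrium (private): 49.01 + 1.60Q = 202.70 - 3.00Q → Q_m = 33.4109.
Social marginal benefit = demand + MEB = 207.73 - 3.00Q.
Set SMB = MC: 207.73 - 3.00Q = 49.01 + 1.60Q → Q* = 34.5043.
Gap = |33.4109 − 34.5043| = 1.0934.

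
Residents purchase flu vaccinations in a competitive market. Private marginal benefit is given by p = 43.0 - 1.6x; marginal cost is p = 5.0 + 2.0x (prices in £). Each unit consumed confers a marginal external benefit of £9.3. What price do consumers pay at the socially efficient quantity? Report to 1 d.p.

Social marginal benefit = demand + MEB = 52.3 - 1.6x.
Set SMB = MC: 52.3 - 1.6x = 5.0 + 2.0x → x* = 13.1389.
Consumer price on the demand curve at x*: 43.0 − 1.6×13.1389 = 21.9778.

P = £22.0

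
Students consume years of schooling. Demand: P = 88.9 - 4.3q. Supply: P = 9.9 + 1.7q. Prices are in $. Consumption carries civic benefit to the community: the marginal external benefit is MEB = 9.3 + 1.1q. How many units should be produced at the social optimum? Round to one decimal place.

Social marginal benefit = demand + MEB = 98.2 - 3.2q.
Set SMB = MC: 98.2 - 3.2q = 9.9 + 1.7q → q* = 18.0204.

q* = 18.0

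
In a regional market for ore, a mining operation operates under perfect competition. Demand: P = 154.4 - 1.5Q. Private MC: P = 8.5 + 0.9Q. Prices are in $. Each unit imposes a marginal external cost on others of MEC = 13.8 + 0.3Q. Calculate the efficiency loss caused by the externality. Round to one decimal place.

Market equilibrium (private): 8.5 + 0.9Q = 154.4 - 1.5Q → Q_m = 60.7917.
Social marginal cost = private MC + MEC = 22.3 + 1.2Q.
Set SMC = demand: 22.3 + 1.2Q = 154.4 - 1.5Q → Q* = 48.9259.
Height of the DWL triangle at Q_m is SMC(Q_m) − demand(Q_m) = MEC(Q_m) = 32.0375.
DWL = ½ × 11.8658 × 32.0375 = 190.0753.

DWL = $190.1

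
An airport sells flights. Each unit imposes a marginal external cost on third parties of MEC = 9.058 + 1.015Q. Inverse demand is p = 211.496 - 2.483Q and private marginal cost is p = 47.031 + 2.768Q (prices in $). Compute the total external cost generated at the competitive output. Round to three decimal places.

$781.553

Market equilibrium (private): 47.031 + 2.768Q = 211.496 - 2.483Q → Q_m = 31.3207.
Total external cost = ∫₀^{Q_m} (9.058 + 1.015Q) dQ = 9.058×31.3207 + ½×1.015×31.3207² = 781.5534.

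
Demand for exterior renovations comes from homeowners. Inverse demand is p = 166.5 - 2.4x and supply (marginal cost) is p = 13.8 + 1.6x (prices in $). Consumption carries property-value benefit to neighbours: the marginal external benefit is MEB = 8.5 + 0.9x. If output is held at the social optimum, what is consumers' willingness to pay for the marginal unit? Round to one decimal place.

Social marginal benefit = demand + MEB = 175.0 - 1.5x.
Set SMB = MC: 175.0 - 1.5x = 13.8 + 1.6x → x* = 52.0000.
Consumer price on the demand curve at x*: 166.5 − 2.4×52.0000 = 41.7000.

P = $41.7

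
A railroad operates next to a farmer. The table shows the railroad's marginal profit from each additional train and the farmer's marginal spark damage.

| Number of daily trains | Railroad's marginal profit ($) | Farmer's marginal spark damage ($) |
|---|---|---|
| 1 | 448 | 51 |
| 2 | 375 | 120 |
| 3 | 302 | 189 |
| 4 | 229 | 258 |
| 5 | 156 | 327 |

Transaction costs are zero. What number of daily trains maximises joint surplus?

3

Bargaining reaches the level where marginal profit last exceeds marginal spark damage.
That holds through level 3 (302 ≥ 189) but not at 4 (229 < 258).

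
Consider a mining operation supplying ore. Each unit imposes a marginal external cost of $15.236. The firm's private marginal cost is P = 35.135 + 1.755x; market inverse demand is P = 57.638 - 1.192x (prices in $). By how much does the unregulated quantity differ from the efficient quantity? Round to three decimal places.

Market equilibrium (private): 35.135 + 1.755x = 57.638 - 1.192x → x_m = 7.6359.
Social marginal cost = private MC + MEC = 50.371 + 1.755x.
Set SMC = demand: 50.371 + 1.755x = 57.638 - 1.192x → x* = 2.4659.
Gap = |7.6359 − 2.4659| = 5.1700.

5.170 units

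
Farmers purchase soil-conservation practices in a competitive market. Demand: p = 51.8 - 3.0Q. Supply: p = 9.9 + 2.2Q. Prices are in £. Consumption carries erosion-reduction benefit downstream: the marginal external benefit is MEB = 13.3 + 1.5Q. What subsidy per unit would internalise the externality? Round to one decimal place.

Social marginal benefit = demand + MEB = 65.1 - 1.5Q.
Set SMB = MC: 65.1 - 1.5Q = 9.9 + 2.2Q → Q* = 14.9189.
The Pigouvian subsidy equals MEB at Q*: 13.3 + 1.5×14.9189 = 35.6784.

subsidy = £35.7 per unit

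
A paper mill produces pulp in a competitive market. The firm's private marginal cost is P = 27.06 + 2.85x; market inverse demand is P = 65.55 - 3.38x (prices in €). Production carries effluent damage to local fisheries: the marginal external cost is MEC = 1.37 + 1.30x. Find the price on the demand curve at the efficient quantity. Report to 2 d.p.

P = €48.89

Social marginal cost = private MC + MEC = 28.43 + 4.15x.
Set SMC = demand: 28.43 + 4.15x = 65.55 - 3.38x → x* = 4.9296.
Consumer price on the demand curve at x*: 65.55 − 3.38×4.9296 = 48.8880.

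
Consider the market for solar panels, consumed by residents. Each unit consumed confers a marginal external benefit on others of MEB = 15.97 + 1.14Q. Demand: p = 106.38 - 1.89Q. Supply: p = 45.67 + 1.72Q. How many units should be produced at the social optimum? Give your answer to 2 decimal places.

Q* = 31.04

Social marginal benefit = demand + MEB = 122.35 - 0.75Q.
Set SMB = MC: 122.35 - 0.75Q = 45.67 + 1.72Q → Q* = 31.0445.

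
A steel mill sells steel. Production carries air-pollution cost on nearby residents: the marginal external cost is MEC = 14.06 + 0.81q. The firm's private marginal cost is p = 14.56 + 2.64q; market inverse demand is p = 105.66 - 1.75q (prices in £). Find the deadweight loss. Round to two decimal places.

Market equilibrium (private): 14.56 + 2.64q = 105.66 - 1.75q → q_m = 20.7517.
Social marginal cost = private MC + MEC = 28.62 + 3.45q.
Set SMC = demand: 28.62 + 3.45q = 105.66 - 1.75q → q* = 14.8154.
Between q* and q_m the wedge SMC − demand runs linearly from 0 to MEC(q_m), so the loss is a triangle.
DWL = ½ × 5.9363 × 30.8689 = 91.6235.

DWL = £91.62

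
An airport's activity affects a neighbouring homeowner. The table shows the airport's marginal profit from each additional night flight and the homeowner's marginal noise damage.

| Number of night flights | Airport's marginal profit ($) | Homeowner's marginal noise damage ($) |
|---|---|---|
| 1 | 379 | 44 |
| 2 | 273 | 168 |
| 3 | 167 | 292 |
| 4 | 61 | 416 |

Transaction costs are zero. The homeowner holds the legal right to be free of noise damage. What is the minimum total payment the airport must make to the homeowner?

$212

Efficient level: marginal profit ≥ marginal noise damage through level 2, so k* = 2.
With the homeowner holding the right, the airport must at least compensate total damage at k*: 44 + 168 = 212.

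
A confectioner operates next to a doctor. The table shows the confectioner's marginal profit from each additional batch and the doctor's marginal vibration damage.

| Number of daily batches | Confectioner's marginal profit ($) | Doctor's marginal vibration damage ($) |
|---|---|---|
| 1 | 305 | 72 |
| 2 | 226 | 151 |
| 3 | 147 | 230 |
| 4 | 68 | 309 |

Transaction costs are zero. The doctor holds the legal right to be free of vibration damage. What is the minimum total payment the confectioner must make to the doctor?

Efficient level: marginal profit ≥ marginal vibration damage through level 2, so k* = 2.
With the doctor holding the right, the confectioner must at least compensate total damage at k*: 72 + 151 = 223.

$223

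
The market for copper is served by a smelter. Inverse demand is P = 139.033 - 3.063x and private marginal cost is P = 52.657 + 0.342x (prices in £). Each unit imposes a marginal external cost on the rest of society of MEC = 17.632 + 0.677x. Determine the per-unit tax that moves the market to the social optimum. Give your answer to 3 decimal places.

Social marginal cost = private MC + MEC = 70.289 + 1.019x.
Set SMC = demand: 70.289 + 1.019x = 139.033 - 3.063x → x* = 16.8408.
The Pigouvian tax equals MEC at x*: 17.632 + 0.677×16.8408 = 29.0332.

tax = £29.033 per unit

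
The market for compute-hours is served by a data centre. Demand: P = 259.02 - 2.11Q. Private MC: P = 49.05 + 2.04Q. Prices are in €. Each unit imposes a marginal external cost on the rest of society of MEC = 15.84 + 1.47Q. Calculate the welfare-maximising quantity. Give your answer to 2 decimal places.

Q* = 34.54

Social marginal cost = private MC + MEC = 64.89 + 3.51Q.
Set SMC = demand: 64.89 + 3.51Q = 259.02 - 2.11Q → Q* = 34.5427.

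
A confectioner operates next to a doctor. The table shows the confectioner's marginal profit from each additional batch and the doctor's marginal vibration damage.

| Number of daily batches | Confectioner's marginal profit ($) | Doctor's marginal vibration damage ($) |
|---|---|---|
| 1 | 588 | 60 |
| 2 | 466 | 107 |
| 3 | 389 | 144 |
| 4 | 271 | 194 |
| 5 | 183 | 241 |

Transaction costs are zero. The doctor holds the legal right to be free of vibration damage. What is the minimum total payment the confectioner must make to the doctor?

$505

Efficient level: marginal profit ≥ marginal vibration damage through level 4, so k* = 4.
With the doctor holding the right, the confectioner must at least compensate total damage at k*: 60 + 107 + 144 + 194 = 505.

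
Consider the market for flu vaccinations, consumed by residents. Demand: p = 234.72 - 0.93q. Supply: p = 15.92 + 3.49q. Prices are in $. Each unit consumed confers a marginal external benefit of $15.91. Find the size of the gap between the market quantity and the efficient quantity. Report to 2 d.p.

Market equilibrium (private): 15.92 + 3.49q = 234.72 - 0.93q → q_m = 49.5023.
Social marginal benefit = demand + MEB = 250.63 - 0.93q.
Set SMB = MC: 250.63 - 0.93q = 15.92 + 3.49q → q* = 53.1018.
Gap = |49.5023 − 53.1018| = 3.5995.

3.60 units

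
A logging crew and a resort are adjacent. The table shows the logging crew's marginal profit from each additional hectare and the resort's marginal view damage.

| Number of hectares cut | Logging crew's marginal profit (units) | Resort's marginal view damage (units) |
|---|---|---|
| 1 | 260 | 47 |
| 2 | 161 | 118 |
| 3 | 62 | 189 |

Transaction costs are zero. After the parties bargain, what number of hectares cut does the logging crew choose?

Bargaining reaches the level where marginal profit last exceeds marginal view damage.
That holds through level 2 (161 ≥ 118) but not at 3 (62 < 189).

2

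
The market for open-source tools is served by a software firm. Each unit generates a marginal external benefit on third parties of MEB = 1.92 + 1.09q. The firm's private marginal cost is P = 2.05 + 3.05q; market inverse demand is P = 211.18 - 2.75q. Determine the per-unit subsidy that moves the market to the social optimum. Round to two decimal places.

Social marginal cost = private MC − MEB = 0.13 + 1.96q.
Set SMC = demand: 0.13 + 1.96q = 211.18 - 2.75q → q* = 44.8089.
The Pigouvian subsidy equals MEB at q*: 1.92 + 1.09×44.8089 = 50.7617.

subsidy = 50.76 per unit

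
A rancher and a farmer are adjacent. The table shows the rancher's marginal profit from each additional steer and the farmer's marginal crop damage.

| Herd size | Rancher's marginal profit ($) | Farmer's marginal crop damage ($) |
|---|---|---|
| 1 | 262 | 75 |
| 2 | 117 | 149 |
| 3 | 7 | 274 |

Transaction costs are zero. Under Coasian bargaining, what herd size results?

1

Bargaining reaches the level where marginal profit last exceeds marginal crop damage.
That holds through level 1 (262 ≥ 75) but not at 2 (117 < 149).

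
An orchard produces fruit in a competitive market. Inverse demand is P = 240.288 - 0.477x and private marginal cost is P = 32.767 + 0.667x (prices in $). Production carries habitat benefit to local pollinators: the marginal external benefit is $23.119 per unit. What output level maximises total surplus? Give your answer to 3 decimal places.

Social marginal cost = private MC − MEB = 9.648 + 0.667x.
Set SMC = demand: 9.648 + 0.667x = 240.288 - 0.477x → x* = 201.6084.

x* = 201.608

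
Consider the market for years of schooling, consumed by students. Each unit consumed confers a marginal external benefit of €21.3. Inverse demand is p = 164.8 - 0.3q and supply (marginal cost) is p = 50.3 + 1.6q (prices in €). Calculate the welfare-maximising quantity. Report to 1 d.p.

q* = 71.5

Social marginal benefit = demand + MEB = 186.1 - 0.3q.
Set SMB = MC: 186.1 - 0.3q = 50.3 + 1.6q → q* = 71.4737.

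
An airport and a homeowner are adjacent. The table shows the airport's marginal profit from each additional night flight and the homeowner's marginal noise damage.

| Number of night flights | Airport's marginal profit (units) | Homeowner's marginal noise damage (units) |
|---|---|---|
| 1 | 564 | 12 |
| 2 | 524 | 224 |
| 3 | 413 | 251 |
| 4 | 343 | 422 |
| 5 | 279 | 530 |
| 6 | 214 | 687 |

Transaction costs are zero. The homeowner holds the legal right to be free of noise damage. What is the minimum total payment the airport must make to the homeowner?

487

Efficient level: marginal profit ≥ marginal noise damage through level 3, so k* = 3.
With the homeowner holding the right, the airport must at least compensate total damage at k*: 12 + 224 + 251 = 487.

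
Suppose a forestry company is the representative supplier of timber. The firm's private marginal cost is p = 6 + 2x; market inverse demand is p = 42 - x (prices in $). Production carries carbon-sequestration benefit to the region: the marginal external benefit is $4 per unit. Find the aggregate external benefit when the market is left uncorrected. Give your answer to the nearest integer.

Market equilibrium (private): 6 + 2x = 42 - x → x_m = 12.0000.
Total external benefit = MEB × x_m = 4 × 12.0000 = 48.0000.

$48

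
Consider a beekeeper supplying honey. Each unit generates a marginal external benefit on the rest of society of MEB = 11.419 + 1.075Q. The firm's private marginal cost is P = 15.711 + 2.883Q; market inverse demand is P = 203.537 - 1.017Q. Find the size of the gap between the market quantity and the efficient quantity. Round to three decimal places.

22.369 units

Market equilibrium (private): 15.711 + 2.883Q = 203.537 - 1.017Q → Q_m = 48.1605.
Social marginal cost = private MC − MEB = 4.292 + 1.808Q.
Set SMC = demand: 4.292 + 1.808Q = 203.537 - 1.017Q → Q* = 70.5292.
Gap = |48.1605 − 70.5292| = 22.3687.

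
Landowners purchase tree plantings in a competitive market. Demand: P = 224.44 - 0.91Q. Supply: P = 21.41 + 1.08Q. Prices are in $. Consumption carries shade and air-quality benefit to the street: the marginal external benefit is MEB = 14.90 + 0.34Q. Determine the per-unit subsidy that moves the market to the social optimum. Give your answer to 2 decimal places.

subsidy = $59.81 per unit

Social marginal benefit = demand + MEB = 239.34 - 0.57Q.
Set SMB = MC: 239.34 - 0.57Q = 21.41 + 1.08Q → Q* = 132.0788.
The Pigouvian subsidy equals MEB at Q*: 14.90 + 0.34×132.0788 = 59.8068.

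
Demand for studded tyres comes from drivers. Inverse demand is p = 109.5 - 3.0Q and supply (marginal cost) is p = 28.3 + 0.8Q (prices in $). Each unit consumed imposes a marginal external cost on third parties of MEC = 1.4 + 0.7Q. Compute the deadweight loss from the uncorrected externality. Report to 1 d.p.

Market equilibrium (private): 28.3 + 0.8Q = 109.5 - 3.0Q → Q_m = 21.3684.
Social marginal benefit = demand − MEC = 108.1 - 3.7Q.
Set SMB = MC: 108.1 - 3.7Q = 28.3 + 0.8Q → Q* = 17.7333.
Between Q* and Q_m the wedge MC − SMB runs linearly from 0 to MEC(Q_m), so the loss is a triangle.
DWL = ½ × 3.6351 × 16.3579 = 29.7313.

DWL = $29.7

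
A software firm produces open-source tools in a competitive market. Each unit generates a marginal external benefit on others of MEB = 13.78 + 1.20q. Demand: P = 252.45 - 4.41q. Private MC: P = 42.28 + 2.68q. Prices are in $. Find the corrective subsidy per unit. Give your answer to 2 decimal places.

subsidy = $59.41 per unit

Social marginal cost = private MC − MEB = 28.50 + 1.48q.
Set SMC = demand: 28.50 + 1.48q = 252.45 - 4.41q → q* = 38.0221.
The Pigouvian subsidy equals MEB at q*: 13.78 + 1.20×38.0221 = 59.4065.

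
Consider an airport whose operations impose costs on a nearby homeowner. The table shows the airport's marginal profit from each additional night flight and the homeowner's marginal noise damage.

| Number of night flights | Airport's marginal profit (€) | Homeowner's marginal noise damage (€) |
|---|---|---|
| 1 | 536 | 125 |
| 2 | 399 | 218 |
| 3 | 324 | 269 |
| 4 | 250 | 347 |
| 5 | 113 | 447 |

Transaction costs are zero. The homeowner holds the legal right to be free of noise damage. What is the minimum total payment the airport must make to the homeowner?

Efficient level: marginal profit ≥ marginal noise damage through level 3, so k* = 3.
With the homeowner holding the right, the airport must at least compensate total damage at k*: 125 + 218 + 269 = 612.

€612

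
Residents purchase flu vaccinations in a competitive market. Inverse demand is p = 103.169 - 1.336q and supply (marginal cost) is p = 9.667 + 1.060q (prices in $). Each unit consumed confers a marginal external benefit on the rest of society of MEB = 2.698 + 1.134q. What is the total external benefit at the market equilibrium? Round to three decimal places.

Market equilibrium (private): 9.667 + 1.060q = 103.169 - 1.336q → q_m = 39.0242.
Total external benefit = ∫₀^{q_m} (2.698 + 1.134q) dq = 2.698×39.0242 + ½×1.134×39.0242² = 968.7649.

$968.765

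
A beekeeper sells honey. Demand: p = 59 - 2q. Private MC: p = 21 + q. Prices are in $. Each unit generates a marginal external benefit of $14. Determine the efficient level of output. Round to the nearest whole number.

Social marginal cost = private MC − MEB = 7 + q.
Set SMC = demand: 7 + q = 59 - 2q → q* = 17.3333.

q* = 17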